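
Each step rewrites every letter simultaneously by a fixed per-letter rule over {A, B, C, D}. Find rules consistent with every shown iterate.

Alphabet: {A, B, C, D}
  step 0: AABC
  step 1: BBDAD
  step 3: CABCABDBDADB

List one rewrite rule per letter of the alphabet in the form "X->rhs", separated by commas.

A->B, B->DA, C->D, D->CA

  step 0 ⇒ step 1: AABC ⇒ B·B·DA·D
    A ↦ B
    B ↦ DA
    C ↦ D
    D ↦ CA  (constrained at step 1)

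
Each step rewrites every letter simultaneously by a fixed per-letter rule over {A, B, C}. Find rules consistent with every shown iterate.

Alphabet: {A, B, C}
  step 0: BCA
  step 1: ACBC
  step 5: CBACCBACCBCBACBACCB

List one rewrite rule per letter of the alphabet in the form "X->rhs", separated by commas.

A->C, B->A, C->CB

  step 0 ⇒ step 1: BCA ⇒ A·CB·C
    A ↦ C
    B ↦ A
    C ↦ CB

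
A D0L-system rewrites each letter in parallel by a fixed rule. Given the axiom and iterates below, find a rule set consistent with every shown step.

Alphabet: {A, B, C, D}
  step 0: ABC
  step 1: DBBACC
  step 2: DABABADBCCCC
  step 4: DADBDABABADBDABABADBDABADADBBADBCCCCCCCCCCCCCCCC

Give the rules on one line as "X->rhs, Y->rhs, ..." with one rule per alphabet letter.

A->DB, B->BA, C->CC, D->DA

  step 1 ⇒ step 2: DBBACC ⇒ DA·BA·BA·DB·CC·CC
    A ↦ DB
    B ↦ BA
    C ↦ CC
    D ↦ DA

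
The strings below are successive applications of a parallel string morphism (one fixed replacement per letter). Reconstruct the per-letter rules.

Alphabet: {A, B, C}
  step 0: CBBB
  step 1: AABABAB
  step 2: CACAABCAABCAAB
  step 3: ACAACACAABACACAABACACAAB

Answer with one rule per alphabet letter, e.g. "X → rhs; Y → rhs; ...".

A->CA, B->AB, C->A

  step 2 ⇒ step 3: CACAABCAABCAAB ⇒ A·CA·A·CA·CA·AB·A·CA·CA·AB·A·CA·CA·AB
    A ↦ CA
    B ↦ AB
    C ↦ A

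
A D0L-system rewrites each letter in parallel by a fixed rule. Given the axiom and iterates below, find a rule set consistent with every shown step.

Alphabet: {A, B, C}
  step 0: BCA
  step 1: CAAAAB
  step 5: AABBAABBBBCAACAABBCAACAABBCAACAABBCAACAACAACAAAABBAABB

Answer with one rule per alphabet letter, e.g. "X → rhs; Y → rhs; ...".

A->B, B->CAA, C->AA

  step 0 ⇒ step 1: BCA ⇒ CAA·AA·B
    A ↦ B
    B ↦ CAA
    C ↦ AA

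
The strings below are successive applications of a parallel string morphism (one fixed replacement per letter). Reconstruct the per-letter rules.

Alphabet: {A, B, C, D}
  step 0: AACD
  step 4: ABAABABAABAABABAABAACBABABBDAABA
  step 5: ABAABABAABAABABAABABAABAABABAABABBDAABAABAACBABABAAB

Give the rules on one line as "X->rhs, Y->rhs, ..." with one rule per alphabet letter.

A->AB, B->A, C->BD, D->CB

  step 4 ⇒ step 5: ABAABABAABAABABAABAACBABABBDAABA ⇒ AB·A·AB·AB·A·AB·A·AB·AB·A·AB·AB·A·AB·A·AB·AB·A·AB·AB·BD·A·AB·A·AB·A·A·CB·AB·AB·A·AB
    A ↦ AB
    B ↦ A
    C ↦ BD
    D ↦ CB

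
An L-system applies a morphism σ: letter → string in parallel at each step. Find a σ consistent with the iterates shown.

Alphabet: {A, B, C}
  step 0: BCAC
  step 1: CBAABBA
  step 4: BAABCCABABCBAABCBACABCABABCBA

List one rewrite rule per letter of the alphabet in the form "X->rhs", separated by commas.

  step 0 ⇒ step 1: BCAC ⇒ C·BA·AB·BA
    A ↦ AB
    B ↦ C
    C ↦ BA

A->AB, B->C, C->BA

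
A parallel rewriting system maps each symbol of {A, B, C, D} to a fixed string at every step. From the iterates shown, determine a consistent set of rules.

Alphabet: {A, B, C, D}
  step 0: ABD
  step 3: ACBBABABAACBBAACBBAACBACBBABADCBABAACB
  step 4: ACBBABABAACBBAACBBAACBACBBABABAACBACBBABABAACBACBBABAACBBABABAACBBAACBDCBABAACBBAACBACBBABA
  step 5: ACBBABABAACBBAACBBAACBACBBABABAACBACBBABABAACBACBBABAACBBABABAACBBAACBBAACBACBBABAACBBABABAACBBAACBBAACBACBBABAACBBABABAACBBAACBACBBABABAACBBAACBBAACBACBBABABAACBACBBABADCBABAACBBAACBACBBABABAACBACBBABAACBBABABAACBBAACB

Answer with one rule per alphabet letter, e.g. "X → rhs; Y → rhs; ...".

A->ACB, B->BA, C->BA, D->DC

  step 4 ⇒ step 5: ACBBABABAACBBAACBBAACBACBBABABAACBACBBABABAACBACBBABAACBBABABAACBBAACBDCBABAACBBAACBACBBABA ⇒ ACB·BA·BA·BA·ACB·BA·ACB·BA·ACB·ACB·BA·BA·BA·ACB·ACB·BA·BA·BA·ACB·ACB·BA·BA·ACB·BA·BA·BA·ACB·BA·ACB·BA·ACB·ACB·BA·BA·ACB·BA·BA·BA·ACB·BA·ACB·BA·ACB·ACB·BA·BA·ACB·BA·BA·BA·ACB·BA·ACB·ACB·BA·BA·BA·ACB·BA·ACB·BA·ACB·ACB·BA·BA·BA·ACB·ACB·BA·BA·DC·BA·BA·ACB·BA·ACB·ACB·BA·BA·BA·ACB·ACB·BA·BA·ACB·BA·BA·BA·ACB·BA·ACB
    A ↦ ACB
    B ↦ BA
    C ↦ BA
    D ↦ DC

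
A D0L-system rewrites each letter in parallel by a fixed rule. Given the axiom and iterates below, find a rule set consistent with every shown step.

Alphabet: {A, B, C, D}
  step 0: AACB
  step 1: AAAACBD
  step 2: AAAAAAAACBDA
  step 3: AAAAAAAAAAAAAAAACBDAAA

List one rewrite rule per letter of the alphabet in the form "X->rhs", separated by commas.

  step 2 ⇒ step 3: AAAAAAAACBDA ⇒ AA·AA·AA·AA·AA·AA·AA·AA·CB·D·A·AA
    A ↦ AA
    B ↦ D
    C ↦ CB
    D ↦ A

A->AA, B->D, C->CB, D->A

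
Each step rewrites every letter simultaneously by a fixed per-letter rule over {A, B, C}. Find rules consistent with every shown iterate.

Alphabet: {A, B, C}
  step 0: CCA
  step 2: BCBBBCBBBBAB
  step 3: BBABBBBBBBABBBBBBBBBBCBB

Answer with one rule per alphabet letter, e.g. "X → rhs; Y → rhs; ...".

A->BC, B->BB, C->AB

  step 2 ⇒ step 3: BCBBBCBBBBAB ⇒ BB·AB·BB·BB·BB·AB·BB·BB·BB·BB·BC·BB
    A ↦ BC
    B ↦ BB
    C ↦ AB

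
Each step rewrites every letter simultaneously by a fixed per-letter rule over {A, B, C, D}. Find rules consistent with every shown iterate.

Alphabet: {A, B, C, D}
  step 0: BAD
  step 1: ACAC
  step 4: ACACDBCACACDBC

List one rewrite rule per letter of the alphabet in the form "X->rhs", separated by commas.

  step 0 ⇒ step 1: BAD ⇒ A·C·AC
    A ↦ C
    B ↦ A
    D ↦ AC
    C ↦ DB  (constrained at step 1)

A->C, B->A, C->DB, D->AC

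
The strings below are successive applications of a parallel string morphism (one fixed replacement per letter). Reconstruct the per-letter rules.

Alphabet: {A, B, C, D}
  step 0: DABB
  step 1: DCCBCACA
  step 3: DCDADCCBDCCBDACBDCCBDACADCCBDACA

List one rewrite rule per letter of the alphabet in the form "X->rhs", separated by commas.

  step 0 ⇒ step 1: DABB ⇒ DC·CB·CA·CA
    A ↦ CB
    B ↦ CA
    D ↦ DC
    C ↦ DA  (constrained at step 1)

A->CB, B->CA, C->DA, D->DC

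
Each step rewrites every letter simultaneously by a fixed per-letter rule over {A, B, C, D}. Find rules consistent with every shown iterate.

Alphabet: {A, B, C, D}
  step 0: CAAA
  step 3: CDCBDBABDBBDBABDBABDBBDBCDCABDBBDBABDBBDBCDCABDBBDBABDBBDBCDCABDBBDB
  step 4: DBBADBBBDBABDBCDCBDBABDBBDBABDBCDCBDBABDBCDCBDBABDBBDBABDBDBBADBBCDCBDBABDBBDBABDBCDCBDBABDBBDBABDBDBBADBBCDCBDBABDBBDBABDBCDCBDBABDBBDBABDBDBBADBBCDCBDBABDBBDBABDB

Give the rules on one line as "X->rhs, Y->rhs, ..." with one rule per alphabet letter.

A->CDC, B->BDB, C->DBB, D->A

  step 3 ⇒ step 4: CDCBDBABDBBDBABDBABDBBDBCDCABDBBDBABDBBDBCDCABDBBDBABDBBDBCDCABDBBDB ⇒ DBB·A·DBB·BDB·A·BDB·CDC·BDB·A·BDB·BDB·A·BDB·CDC·BDB·A·BDB·CDC·BDB·A·BDB·BDB·A·BDB·DBB·A·DBB·CDC·BDB·A·BDB·BDB·A·BDB·CDC·BDB·A·BDB·BDB·A·BDB·DBB·A·DBB·CDC·BDB·A·BDB·BDB·A·BDB·CDC·BDB·A·BDB·BDB·A·BDB·DBB·A·DBB·CDC·BDB·A·BDB·BDB·A·BDB
    A ↦ CDC
    B ↦ BDB
    C ↦ DBB
    D ↦ A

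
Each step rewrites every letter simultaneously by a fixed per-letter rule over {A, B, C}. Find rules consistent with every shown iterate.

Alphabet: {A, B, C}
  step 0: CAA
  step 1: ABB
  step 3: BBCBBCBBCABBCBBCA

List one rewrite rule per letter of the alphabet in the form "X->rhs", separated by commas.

A->B, B->BBC, C->A

  step 0 ⇒ step 1: CAA ⇒ A·B·B
    A ↦ B
    C ↦ A
    B ↦ BBC  (constrained at step 1)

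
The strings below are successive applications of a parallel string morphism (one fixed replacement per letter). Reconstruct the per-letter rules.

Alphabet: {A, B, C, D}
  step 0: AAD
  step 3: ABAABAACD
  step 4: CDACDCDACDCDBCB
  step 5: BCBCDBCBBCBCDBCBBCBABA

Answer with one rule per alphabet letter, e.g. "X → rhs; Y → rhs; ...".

A->CD, B->A, C->B, D->CB

  step 4 ⇒ step 5: CDACDCDACDCDBCB ⇒ B·CB·CD·B·CB·B·CB·CD·B·CB·B·CB·A·B·A
    A ↦ CD
    B ↦ A
    C ↦ B
    D ↦ CB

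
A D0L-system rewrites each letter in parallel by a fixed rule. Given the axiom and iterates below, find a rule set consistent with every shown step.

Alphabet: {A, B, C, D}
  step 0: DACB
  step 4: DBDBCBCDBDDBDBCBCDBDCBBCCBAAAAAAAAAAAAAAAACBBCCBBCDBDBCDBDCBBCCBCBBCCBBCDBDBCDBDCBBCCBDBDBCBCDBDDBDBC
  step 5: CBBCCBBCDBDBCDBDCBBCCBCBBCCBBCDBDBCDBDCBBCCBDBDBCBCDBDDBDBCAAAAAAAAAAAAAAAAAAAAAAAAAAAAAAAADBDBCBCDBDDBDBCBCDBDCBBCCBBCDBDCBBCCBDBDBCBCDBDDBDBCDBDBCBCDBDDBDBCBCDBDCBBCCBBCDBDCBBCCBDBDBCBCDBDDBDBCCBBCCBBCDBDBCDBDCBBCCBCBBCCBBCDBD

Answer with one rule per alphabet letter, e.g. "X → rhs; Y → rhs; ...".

  step 4 ⇒ step 5: DBDBCBCDBDDBDBCBCDBDCBBCCBAAAAAAAAAAAAAAAACBBCCBBCDBDBCDBDCBBCCBCBBCCBBCDBDBCDBDCBBCCBDBDBCBCDBDDBDBC ⇒ CB·BC·CB·BC·DBD·BC·DBD·CB·BC·CB·CB·BC·CB·BC·DBD·BC·DBD·CB·BC·CB·DBD·BC·BC·DBD·DBD·BC·AA·AA·AA·AA·AA·AA·AA·AA·AA·AA·AA·AA·AA·AA·AA·AA·DBD·BC·BC·DBD·DBD·BC·BC·DBD·CB·BC·CB·BC·DBD·CB·BC·CB·DBD·BC·BC·DBD·DBD·BC·DBD·BC·BC·DBD·DBD·BC·BC·DBD·CB·BC·CB·BC·DBD·CB·BC·CB·DBD·BC·BC·DBD·DBD·BC·CB·BC·CB·BC·DBD·BC·DBD·CB·BC·CB·CB·BC·CB·BC·DBD
    A ↦ AA
    B ↦ BC
    C ↦ DBD
    D ↦ CB

A->AA, B->BC, C->DBD, D->CB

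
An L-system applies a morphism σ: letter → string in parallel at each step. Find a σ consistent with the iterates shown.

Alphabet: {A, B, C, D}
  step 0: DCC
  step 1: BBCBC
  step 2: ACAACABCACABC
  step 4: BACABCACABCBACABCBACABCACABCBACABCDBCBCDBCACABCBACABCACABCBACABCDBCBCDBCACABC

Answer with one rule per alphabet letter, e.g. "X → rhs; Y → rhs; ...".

A->DBC, B->ACA, C->BC, D->B

  step 1 ⇒ step 2: BBCBC ⇒ ACA·ACA·BC·ACA·BC
    B ↦ ACA
    C ↦ BC
    A ↦ DBC  (constrained at step 2)
  step 0 ⇒ step 1: DCC ⇒ B·BC·BC
    D ↦ B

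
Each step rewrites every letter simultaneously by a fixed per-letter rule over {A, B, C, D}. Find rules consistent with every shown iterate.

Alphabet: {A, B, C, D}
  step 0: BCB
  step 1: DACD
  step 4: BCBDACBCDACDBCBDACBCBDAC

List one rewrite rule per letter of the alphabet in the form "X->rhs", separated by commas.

  step 0 ⇒ step 1: BCB ⇒ D·AC·D
    B ↦ D
    C ↦ AC
    A ↦ BD  (constrained at step 1)
    D ↦ BC  (constrained at step 1)

A->BD, B->D, C->AC, D->BC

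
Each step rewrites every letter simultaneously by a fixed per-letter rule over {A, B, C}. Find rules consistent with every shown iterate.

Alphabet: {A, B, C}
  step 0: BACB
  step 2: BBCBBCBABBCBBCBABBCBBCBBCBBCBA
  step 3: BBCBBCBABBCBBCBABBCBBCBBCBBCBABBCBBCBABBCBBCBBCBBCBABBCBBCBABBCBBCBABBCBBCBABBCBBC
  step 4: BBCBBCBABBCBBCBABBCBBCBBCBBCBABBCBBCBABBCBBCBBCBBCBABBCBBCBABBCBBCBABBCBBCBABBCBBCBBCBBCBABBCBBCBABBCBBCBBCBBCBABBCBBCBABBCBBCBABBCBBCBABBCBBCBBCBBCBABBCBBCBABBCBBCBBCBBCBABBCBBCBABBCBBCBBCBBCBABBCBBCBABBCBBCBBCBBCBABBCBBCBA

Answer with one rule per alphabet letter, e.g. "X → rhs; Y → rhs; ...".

  step 3 ⇒ step 4: BBCBBCBABBCBBCBABBCBBCBBCBBCBABBCBBCBABBCBBCBBCBBCBABBCBBCBABBCBBCBABBCBBCBABBCBBC ⇒ BBC·BBC·BA·BBC·BBC·BA·BBC·BBC·BBC·BBC·BA·BBC·BBC·BA·BBC·BBC·BBC·BBC·BA·BBC·BBC·BA·BBC·BBC·BA·BBC·BBC·BA·BBC·BBC·BBC·BBC·BA·BBC·BBC·BA·BBC·BBC·BBC·BBC·BA·BBC·BBC·BA·BBC·BBC·BA·BBC·BBC·BA·BBC·BBC·BBC·BBC·BA·BBC·BBC·BA·BBC·BBC·BBC·BBC·BA·BBC·BBC·BA·BBC·BBC·BBC·BBC·BA·BBC·BBC·BA·BBC·BBC·BBC·BBC·BA·BBC·BBC·BA
    A ↦ BBC
    B ↦ BBC
    C ↦ BA

A->BBC, B->BBC, C->BA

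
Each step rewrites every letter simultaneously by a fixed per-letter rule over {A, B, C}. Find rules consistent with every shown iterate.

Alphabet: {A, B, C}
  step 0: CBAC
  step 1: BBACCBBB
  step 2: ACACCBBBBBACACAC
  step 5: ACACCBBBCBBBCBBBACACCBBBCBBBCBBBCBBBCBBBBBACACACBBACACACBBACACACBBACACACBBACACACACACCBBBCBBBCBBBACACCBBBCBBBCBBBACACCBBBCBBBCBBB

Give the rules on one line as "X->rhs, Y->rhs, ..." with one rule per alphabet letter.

A->CB, B->AC, C->BB

  step 1 ⇒ step 2: BBACCBBB ⇒ AC·AC·CB·BB·BB·AC·AC·AC
    A ↦ CB
    B ↦ AC
    C ↦ BB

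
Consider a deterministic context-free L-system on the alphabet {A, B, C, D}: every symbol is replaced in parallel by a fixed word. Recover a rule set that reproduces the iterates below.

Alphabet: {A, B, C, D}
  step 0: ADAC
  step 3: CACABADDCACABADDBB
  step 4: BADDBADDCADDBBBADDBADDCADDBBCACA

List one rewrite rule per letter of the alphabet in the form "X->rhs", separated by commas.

A->DD, B->CA, C->BA, D->B

  step 3 ⇒ step 4: CACABADDCACABADDBB ⇒ BA·DD·BA·DD·CA·DD·B·B·BA·DD·BA·DD·CA·DD·B·B·CA·CA
    A ↦ DD
    B ↦ CA
    C ↦ BA
    D ↦ B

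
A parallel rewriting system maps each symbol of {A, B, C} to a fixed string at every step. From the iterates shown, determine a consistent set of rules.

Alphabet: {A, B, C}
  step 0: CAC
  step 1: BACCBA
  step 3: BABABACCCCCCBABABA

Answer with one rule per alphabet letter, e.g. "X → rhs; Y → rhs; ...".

  step 0 ⇒ step 1: CAC ⇒ BA·CC·BA
    A ↦ CC
    C ↦ BA
    B ↦ C  (constrained at step 1)

A->CC, B->C, C->BA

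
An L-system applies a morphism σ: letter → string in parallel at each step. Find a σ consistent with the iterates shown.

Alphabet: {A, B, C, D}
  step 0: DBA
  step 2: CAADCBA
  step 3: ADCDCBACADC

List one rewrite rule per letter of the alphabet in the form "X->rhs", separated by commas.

  step 2 ⇒ step 3: CAADCBA ⇒ A·DC·DC·B·A·CA·DC
    A ↦ DC
    B ↦ CA
    C ↦ A
    D ↦ B

A->DC, B->CA, C->A, D->B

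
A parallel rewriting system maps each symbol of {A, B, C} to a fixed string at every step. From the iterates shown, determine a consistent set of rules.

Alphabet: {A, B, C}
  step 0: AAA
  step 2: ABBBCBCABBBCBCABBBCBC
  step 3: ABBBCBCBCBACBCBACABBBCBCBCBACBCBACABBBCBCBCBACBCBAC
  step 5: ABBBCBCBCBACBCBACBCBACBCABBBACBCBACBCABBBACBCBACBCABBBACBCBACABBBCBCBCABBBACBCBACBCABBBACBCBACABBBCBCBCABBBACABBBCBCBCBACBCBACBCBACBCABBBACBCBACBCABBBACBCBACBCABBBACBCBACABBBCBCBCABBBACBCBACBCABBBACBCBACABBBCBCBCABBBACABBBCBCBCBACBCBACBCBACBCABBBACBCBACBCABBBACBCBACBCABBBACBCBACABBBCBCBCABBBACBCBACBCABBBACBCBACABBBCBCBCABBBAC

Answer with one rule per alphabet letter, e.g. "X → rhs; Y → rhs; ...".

A->ABB, B->BC, C->BAC

  step 2 ⇒ step 3: ABBBCBCABBBCBCABBBCBC ⇒ ABB·BC·BC·BC·BAC·BC·BAC·ABB·BC·BC·BC·BAC·BC·BAC·ABB·BC·BC·BC·BAC·BC·BAC
    A ↦ ABB
    B ↦ BC
    C ↦ BAC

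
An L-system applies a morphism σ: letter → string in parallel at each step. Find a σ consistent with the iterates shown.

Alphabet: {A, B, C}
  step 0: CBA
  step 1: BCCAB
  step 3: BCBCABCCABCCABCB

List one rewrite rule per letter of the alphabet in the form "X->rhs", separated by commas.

  step 0 ⇒ step 1: CBA ⇒ BC·CA·B
    A ↦ B
    B ↦ CA
    C ↦ BC

A->B, B->CA, C->BC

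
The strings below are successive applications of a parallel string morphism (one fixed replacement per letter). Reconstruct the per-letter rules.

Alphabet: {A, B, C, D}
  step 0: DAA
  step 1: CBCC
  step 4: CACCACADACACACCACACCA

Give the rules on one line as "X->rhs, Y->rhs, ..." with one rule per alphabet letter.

A->C, B->DA, C->CA, D->CB

  step 0 ⇒ step 1: DAA ⇒ CB·C·C
    A ↦ C
    D ↦ CB
    B ↦ DA  (constrained at step 1)
    C ↦ CA  (constrained at step 1)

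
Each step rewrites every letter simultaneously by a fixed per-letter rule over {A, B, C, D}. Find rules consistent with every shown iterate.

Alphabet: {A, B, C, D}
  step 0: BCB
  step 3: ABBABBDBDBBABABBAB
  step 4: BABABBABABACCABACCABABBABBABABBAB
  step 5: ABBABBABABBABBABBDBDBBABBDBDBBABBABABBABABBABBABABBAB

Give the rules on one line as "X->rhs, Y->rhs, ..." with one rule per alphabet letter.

  step 4 ⇒ step 5: BABABBABABACCABACCABABBABBABABBAB ⇒ AB·B·AB·B·AB·AB·B·AB·B·AB·B·DB·DB·B·AB·B·DB·DB·B·AB·B·AB·AB·B·AB·AB·B·AB·B·AB·AB·B·AB
    A ↦ B
    B ↦ AB
    C ↦ DB
  step 3 ⇒ step 4: ABBABBDBDBBABABBAB ⇒ B·AB·AB·B·AB·AB·ACC·AB·ACC·AB·AB·B·AB·B·AB·AB·B·AB
    D ↦ ACC

A->B, B->AB, C->DB, D->ACC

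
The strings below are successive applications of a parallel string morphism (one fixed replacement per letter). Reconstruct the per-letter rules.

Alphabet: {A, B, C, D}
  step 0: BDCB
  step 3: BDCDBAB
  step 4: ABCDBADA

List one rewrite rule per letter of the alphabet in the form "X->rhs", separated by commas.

A->D, B->A, C->CD, D->B

  step 3 ⇒ step 4: BDCDBAB ⇒ A·B·CD·B·A·D·A
    A ↦ D
    B ↦ A
    C ↦ CD
    D ↦ B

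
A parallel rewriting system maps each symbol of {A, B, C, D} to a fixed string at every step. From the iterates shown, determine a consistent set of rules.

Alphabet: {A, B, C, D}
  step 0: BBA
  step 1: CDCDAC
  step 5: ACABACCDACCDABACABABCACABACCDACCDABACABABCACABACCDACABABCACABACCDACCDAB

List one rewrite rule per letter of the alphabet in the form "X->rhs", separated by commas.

  step 0 ⇒ step 1: BBA ⇒ CD·CD·AC
    A ↦ AC
    B ↦ CD
    C ↦ AB  (constrained at step 1)
    D ↦ C  (constrained at step 1)

A->AC, B->CD, C->AB, D->C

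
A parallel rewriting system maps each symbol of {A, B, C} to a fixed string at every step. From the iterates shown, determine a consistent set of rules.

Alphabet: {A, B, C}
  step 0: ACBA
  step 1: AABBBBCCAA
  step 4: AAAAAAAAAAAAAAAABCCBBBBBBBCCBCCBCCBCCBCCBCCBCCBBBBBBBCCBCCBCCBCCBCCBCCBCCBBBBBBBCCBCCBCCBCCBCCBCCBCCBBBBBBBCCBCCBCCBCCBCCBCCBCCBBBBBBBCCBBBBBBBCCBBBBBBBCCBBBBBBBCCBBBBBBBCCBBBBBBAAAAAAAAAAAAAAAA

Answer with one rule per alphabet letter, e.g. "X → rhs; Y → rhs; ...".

  step 0 ⇒ step 1: ACBA ⇒ AA·BBB·BCC·AA
    A ↦ AA
    B ↦ BCC
    C ↦ BBB

A->AA, B->BCC, C->BBB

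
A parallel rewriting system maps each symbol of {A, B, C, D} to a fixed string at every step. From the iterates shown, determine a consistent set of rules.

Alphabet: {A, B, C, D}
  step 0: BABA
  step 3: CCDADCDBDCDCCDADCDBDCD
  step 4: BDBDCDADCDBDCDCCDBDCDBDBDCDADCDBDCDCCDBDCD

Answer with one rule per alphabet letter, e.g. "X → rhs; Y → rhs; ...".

  step 3 ⇒ step 4: CCDADCDBDCDCCDADCDBDCD ⇒ BD·BD·CD·AD·CD·BD·CD·C·CD·BD·CD·BD·BD·CD·AD·CD·BD·CD·C·CD·BD·CD
    A ↦ AD
    B ↦ C
    C ↦ BD
    D ↦ CD

A->AD, B->C, C->BD, D->CD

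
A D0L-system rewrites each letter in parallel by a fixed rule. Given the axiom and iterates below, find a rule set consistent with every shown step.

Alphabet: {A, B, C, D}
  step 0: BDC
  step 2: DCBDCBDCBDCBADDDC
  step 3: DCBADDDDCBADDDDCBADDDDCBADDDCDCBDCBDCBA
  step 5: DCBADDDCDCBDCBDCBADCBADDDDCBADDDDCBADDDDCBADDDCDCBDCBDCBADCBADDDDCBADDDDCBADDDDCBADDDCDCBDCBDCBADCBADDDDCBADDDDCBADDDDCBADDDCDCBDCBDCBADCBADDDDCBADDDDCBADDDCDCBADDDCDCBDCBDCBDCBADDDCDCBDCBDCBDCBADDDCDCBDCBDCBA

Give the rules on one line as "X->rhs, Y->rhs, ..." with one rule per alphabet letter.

  step 2 ⇒ step 3: DCBDCBDCBDCBADDDC ⇒ DCB·A·DDD·DCB·A·DDD·DCB·A·DDD·DCB·A·DDD·C·DCB·DCB·DCB·A
    A ↦ C
    B ↦ DDD
    C ↦ A
    D ↦ DCB

A->C, B->DDD, C->A, D->DCB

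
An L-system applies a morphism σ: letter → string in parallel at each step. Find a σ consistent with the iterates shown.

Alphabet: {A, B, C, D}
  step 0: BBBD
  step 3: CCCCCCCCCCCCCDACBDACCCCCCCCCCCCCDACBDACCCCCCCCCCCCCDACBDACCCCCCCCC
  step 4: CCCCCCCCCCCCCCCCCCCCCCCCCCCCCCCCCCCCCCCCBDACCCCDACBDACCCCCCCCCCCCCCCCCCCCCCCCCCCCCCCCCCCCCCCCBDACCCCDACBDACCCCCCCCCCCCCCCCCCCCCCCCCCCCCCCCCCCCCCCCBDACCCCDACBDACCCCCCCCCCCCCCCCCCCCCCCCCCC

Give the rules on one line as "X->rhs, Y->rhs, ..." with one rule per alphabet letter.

  step 3 ⇒ step 4: CCCCCCCCCCCCCDACBDACCCCCCCCCCCCCDACBDACCCCCCCCCCCCCDACBDACCCCCCCCC ⇒ CCC·CCC·CCC·CCC·CCC·CCC·CCC·CCC·CCC·CCC·CCC·CCC·CCC·C·BDA·CCC·CDA·C·BDA·CCC·CCC·CCC·CCC·CCC·CCC·CCC·CCC·CCC·CCC·CCC·CCC·CCC·C·BDA·CCC·CDA·C·BDA·CCC·CCC·CCC·CCC·CCC·CCC·CCC·CCC·CCC·CCC·CCC·CCC·CCC·C·BDA·CCC·CDA·C·BDA·CCC·CCC·CCC·CCC·CCC·CCC·CCC·CCC·CCC
    A ↦ BDA
    B ↦ CDA
    C ↦ CCC
    D ↦ C

A->BDA, B->CDA, C->CCC, D->C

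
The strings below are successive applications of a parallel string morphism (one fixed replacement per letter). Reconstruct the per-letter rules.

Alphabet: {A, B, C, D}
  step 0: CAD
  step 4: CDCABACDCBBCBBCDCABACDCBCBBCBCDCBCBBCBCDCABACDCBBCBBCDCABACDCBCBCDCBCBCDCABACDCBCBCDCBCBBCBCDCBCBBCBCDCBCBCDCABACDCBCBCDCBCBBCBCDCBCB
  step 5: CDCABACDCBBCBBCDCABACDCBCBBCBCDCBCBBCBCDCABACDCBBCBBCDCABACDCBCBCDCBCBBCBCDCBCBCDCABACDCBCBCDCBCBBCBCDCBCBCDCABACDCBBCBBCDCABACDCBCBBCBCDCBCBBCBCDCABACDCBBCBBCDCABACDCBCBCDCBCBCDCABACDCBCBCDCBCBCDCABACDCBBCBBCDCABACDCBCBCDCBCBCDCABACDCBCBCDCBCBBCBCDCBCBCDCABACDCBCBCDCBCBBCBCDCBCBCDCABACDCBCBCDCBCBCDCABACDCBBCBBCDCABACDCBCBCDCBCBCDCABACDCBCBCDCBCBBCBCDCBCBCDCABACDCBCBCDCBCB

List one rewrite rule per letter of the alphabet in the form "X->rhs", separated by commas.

A->B, B->BCB, C->CDC, D->ABA

  step 4 ⇒ step 5: CDCABACDCBBCBBCDCABACDCBCBBCBCDCBCBBCBCDCABACDCBBCBBCDCABACDCBCBCDCBCBCDCABACDCBCBCDCBCBBCBCDCBCBBCBCDCBCBCDCABACDCBCBCDCBCBBCBCDCBCB ⇒ CDC·ABA·CDC·B·BCB·B·CDC·ABA·CDC·BCB·BCB·CDC·BCB·BCB·CDC·ABA·CDC·B·BCB·B·CDC·ABA·CDC·BCB·CDC·BCB·BCB·CDC·BCB·CDC·ABA·CDC·BCB·CDC·BCB·BCB·CDC·BCB·CDC·ABA·CDC·B·BCB·B·CDC·ABA·CDC·BCB·BCB·CDC·BCB·BCB·CDC·ABA·CDC·B·BCB·B·CDC·ABA·CDC·BCB·CDC·BCB·CDC·ABA·CDC·BCB·CDC·BCB·CDC·ABA·CDC·B·BCB·B·CDC·ABA·CDC·BCB·CDC·BCB·CDC·ABA·CDC·BCB·CDC·BCB·BCB·CDC·BCB·CDC·ABA·CDC·BCB·CDC·BCB·BCB·CDC·BCB·CDC·ABA·CDC·BCB·CDC·BCB·CDC·ABA·CDC·B·BCB·B·CDC·ABA·CDC·BCB·CDC·BCB·CDC·ABA·CDC·BCB·CDC·BCB·BCB·CDC·BCB·CDC·ABA·CDC·BCB·CDC·BCB
    A ↦ B
    B ↦ BCB
    C ↦ CDC
    D ↦ ABA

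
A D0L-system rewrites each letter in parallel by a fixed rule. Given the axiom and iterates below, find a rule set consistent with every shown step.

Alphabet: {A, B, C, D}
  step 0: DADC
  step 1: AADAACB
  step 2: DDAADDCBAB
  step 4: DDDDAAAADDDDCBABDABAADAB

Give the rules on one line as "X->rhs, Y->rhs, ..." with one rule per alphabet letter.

A->D, B->AB, C->CB, D->AA

  step 1 ⇒ step 2: AADAACB ⇒ D·D·AA·D·D·CB·AB
    A ↦ D
    B ↦ AB
    C ↦ CB
    D ↦ AA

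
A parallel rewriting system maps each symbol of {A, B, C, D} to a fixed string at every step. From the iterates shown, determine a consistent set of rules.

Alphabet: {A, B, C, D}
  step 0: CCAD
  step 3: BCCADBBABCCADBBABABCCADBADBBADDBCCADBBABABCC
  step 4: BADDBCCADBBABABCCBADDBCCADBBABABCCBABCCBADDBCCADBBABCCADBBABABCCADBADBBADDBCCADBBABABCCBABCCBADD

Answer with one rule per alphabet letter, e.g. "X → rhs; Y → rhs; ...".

  step 3 ⇒ step 4: BCCADBBABCCADBBABABCCADBADBBADDBCCADBBABABCC ⇒ BA·D·D·BCC·ADB·BA·BA·BCC·BA·D·D·BCC·ADB·BA·BA·BCC·BA·BCC·BA·D·D·BCC·ADB·BA·BCC·ADB·BA·BA·BCC·ADB·ADB·BA·D·D·BCC·ADB·BA·BA·BCC·BA·BCC·BA·D·D
    A ↦ BCC
    B ↦ BA
    C ↦ D
    D ↦ ADB

A->BCC, B->BA, C->D, D->ADB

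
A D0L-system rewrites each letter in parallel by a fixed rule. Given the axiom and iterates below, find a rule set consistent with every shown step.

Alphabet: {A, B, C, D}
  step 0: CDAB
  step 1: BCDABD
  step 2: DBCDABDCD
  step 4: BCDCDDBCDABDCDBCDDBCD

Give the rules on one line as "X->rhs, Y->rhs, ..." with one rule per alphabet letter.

  step 1 ⇒ step 2: BCDABD ⇒ D·B·CD·AB·D·CD
    A ↦ AB
    B ↦ D
    C ↦ B
    D ↦ CD

A->AB, B->D, C->B, D->CD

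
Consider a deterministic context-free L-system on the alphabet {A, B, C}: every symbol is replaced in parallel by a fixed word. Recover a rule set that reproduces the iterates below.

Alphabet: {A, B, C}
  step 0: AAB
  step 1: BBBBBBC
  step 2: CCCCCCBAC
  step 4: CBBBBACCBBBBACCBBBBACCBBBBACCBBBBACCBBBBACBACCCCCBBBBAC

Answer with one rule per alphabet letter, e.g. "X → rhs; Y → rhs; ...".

A->BBB, B->C, C->BAC

  step 1 ⇒ step 2: BBBBBBC ⇒ C·C·C·C·C·C·BAC
    B ↦ C
    C ↦ BAC
  step 0 ⇒ step 1: AAB ⇒ BBB·BBB·C
    A ↦ BBB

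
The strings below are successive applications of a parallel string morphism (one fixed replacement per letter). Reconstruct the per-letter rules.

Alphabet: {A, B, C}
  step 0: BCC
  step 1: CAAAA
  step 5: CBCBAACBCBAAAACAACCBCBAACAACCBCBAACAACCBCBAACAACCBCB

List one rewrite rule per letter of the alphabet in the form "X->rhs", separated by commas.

A->CB, B->C, C->AA

  step 0 ⇒ step 1: BCC ⇒ C·AA·AA
    B ↦ C
    C ↦ AA
    A ↦ CB  (constrained at step 1)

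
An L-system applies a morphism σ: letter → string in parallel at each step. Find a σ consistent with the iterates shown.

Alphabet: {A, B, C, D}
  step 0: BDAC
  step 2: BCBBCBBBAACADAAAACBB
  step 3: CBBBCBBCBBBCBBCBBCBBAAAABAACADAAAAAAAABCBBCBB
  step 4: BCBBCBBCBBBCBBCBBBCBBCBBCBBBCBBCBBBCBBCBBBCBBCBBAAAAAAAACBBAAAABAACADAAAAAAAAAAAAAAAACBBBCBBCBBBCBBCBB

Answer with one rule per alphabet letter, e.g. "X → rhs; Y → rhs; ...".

A->AA, B->CBB, C->B, D->CAD

  step 3 ⇒ step 4: CBBBCBBCBBBCBBCBBCBBAAAABAACADAAAAAAAABCBBCBB ⇒ B·CBB·CBB·CBB·B·CBB·CBB·B·CBB·CBB·CBB·B·CBB·CBB·B·CBB·CBB·B·CBB·CBB·AA·AA·AA·AA·CBB·AA·AA·B·AA·CAD·AA·AA·AA·AA·AA·AA·AA·AA·CBB·B·CBB·CBB·B·CBB·CBB
    A ↦ AA
    B ↦ CBB
    C ↦ B
    D ↦ CAD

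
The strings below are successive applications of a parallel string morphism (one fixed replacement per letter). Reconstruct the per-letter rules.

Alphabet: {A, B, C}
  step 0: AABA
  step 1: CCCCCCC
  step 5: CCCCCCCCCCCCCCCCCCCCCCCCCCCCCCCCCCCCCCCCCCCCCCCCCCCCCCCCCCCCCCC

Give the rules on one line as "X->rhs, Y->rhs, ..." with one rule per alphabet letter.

A->CC, B->C, C->BA

  step 0 ⇒ step 1: AABA ⇒ CC·CC·C·CC
    A ↦ CC
    B ↦ C
    C ↦ BA  (constrained at step 1)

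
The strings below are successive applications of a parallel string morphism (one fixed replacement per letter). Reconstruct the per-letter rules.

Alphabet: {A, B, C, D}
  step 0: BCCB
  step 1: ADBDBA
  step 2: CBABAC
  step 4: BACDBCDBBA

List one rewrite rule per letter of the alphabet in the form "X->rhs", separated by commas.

A->C, B->A, C->DB, D->B

  step 1 ⇒ step 2: ADBDBA ⇒ C·B·A·B·A·C
    A ↦ C
    B ↦ A
    D ↦ B
  step 0 ⇒ step 1: BCCB ⇒ A·DB·DB·A
    C ↦ DB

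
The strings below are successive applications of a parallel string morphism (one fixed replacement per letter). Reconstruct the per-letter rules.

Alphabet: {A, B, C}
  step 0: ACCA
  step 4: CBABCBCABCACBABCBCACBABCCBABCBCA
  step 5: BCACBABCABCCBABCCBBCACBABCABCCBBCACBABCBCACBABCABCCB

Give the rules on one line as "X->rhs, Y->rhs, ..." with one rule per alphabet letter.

A->CB, B->A, C->BC

  step 4 ⇒ step 5: CBABCBCABCACBABCBCACBABCCBABCBCA ⇒ BC·A·CB·A·BC·A·BC·CB·A·BC·CB·BC·A·CB·A·BC·A·BC·CB·BC·A·CB·A·BC·BC·A·CB·A·BC·A·BC·CB
    A ↦ CB
    B ↦ A
    C ↦ BC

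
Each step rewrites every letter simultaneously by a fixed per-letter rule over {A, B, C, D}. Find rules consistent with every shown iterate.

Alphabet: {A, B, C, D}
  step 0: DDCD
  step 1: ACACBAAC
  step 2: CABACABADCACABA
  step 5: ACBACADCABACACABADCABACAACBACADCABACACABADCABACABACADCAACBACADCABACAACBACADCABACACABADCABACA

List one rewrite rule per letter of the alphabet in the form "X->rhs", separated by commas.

A->CA, B->D, C->BA, D->AC

  step 1 ⇒ step 2: ACACBAAC ⇒ CA·BA·CA·BA·D·CA·CA·BA
    A ↦ CA
    B ↦ D
    C ↦ BA
  step 0 ⇒ step 1: DDCD ⇒ AC·AC·BA·AC
    D ↦ AC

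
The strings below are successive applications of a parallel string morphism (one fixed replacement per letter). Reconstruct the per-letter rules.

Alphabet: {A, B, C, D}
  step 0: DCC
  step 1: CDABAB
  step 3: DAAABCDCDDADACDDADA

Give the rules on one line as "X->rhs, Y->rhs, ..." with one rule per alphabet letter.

A->DA, B->A, C->AB, D->CD

  step 0 ⇒ step 1: DCC ⇒ CD·AB·AB
    C ↦ AB
    D ↦ CD
    A ↦ DA  (constrained at step 1)
    B ↦ A  (constrained at step 1)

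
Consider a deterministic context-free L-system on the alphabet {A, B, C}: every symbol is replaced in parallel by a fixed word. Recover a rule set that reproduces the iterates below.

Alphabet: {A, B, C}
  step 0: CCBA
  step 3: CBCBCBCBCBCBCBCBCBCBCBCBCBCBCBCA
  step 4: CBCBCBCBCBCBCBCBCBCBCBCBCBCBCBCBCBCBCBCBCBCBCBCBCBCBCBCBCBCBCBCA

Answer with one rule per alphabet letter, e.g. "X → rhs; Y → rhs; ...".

A->CA, B->CB, C->CB

  step 3 ⇒ step 4: CBCBCBCBCBCBCBCBCBCBCBCBCBCBCBCA ⇒ CB·CB·CB·CB·CB·CB·CB·CB·CB·CB·CB·CB·CB·CB·CB·CB·CB·CB·CB·CB·CB·CB·CB·CB·CB·CB·CB·CB·CB·CB·CB·CA
    A ↦ CA
    B ↦ CB
    C ↦ CB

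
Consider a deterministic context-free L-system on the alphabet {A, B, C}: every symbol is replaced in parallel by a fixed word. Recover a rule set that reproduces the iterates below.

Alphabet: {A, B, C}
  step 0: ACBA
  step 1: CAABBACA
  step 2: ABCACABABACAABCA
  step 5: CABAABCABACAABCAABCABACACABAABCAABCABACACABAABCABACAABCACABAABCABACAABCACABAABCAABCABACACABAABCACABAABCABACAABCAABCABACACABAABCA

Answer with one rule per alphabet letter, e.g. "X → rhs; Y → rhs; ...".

  step 1 ⇒ step 2: CAABBACA ⇒ AB·CA·CA·BA·BA·CA·AB·CA
    A ↦ CA
    B ↦ BA
    C ↦ AB

A->CA, B->BA, C->AB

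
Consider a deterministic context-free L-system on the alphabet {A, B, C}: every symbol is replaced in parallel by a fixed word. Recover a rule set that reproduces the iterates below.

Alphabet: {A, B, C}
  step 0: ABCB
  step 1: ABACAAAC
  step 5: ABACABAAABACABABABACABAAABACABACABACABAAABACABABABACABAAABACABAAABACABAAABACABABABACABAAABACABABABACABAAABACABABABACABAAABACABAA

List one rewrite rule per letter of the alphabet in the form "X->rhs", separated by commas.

A->AB, B->AC, C->AA

  step 0 ⇒ step 1: ABCB ⇒ AB·AC·AA·AC
    A ↦ AB
    B ↦ AC
    C ↦ AA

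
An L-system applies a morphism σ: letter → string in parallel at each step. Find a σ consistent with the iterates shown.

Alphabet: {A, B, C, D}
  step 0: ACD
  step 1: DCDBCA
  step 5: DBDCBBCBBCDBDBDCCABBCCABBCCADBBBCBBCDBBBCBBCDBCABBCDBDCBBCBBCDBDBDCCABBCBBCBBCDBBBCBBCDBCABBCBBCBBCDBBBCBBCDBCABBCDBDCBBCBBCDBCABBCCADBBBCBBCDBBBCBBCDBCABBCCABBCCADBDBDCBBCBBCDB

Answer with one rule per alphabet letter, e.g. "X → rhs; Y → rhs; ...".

A->DC, B->BBC, C->DB, D->CA

  step 0 ⇒ step 1: ACD ⇒ DC·DB·CA
    A ↦ DC
    C ↦ DB
    D ↦ CA
    B ↦ BBC  (constrained at step 1)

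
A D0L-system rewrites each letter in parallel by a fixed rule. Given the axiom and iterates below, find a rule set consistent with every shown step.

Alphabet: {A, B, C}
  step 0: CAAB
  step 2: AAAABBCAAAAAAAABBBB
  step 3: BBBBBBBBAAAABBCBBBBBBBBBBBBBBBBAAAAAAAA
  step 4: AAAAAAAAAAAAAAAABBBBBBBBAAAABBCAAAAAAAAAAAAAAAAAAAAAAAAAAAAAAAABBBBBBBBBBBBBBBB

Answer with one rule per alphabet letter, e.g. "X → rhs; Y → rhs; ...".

  step 3 ⇒ step 4: BBBBBBBBAAAABBCBBBBBBBBBBBBBBBBAAAAAAAA ⇒ AA·AA·AA·AA·AA·AA·AA·AA·BB·BB·BB·BB·AA·AA·BBC·AA·AA·AA·AA·AA·AA·AA·AA·AA·AA·AA·AA·AA·AA·AA·AA·BB·BB·BB·BB·BB·BB·BB·BB
    A ↦ BB
    B ↦ AA
    C ↦ BBC

A->BB, B->AA, C->BBC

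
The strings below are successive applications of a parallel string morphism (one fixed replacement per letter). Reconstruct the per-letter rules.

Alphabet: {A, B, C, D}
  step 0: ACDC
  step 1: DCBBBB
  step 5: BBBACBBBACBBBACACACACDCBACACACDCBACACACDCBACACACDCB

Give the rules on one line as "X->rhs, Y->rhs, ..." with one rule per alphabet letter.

A->DC, B->AC, C->B, D->BB

  step 0 ⇒ step 1: ACDC ⇒ DC·B·BB·B
    A ↦ DC
    C ↦ B
    D ↦ BB
    B ↦ AC  (constrained at step 1)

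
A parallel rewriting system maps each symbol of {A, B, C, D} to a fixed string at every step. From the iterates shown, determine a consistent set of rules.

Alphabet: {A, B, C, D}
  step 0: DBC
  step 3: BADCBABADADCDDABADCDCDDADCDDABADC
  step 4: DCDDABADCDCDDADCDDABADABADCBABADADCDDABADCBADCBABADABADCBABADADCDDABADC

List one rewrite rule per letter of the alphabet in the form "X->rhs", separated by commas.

  step 3 ⇒ step 4: BADCBABADADCDDABADCDCDDADCDDABADC ⇒ DCD·DA·BA·DC·DCD·DA·DCD·DA·BA·DA·BA·DC·BA·BA·DA·DCD·DA·BA·DC·BA·DC·BA·BA·DA·BA·DC·BA·BA·DA·DCD·DA·BA·DC
    A ↦ DA
    B ↦ DCD
    C ↦ DC
    D ↦ BA

A->DA, B->DCD, C->DC, D->BA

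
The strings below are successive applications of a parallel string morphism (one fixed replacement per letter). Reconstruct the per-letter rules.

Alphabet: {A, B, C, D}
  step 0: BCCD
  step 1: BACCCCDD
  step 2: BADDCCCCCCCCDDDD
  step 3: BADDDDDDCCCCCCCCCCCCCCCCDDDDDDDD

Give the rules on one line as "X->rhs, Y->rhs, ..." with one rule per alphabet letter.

  step 2 ⇒ step 3: BADDCCCCCCCCDDDD ⇒ BA·DD·DD·DD·CC·CC·CC·CC·CC·CC·CC·CC·DD·DD·DD·DD
    A ↦ DD
    B ↦ BA
    C ↦ CC
    D ↦ DD

A->DD, B->BA, C->CC, D->DD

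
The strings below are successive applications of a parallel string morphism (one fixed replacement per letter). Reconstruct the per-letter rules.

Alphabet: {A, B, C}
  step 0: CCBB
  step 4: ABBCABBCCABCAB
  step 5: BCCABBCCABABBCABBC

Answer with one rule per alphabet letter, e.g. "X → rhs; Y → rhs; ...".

A->B, B->C, C->AB

  step 4 ⇒ step 5: ABBCABBCCABCAB ⇒ B·C·C·AB·B·C·C·AB·AB·B·C·AB·B·C
    A ↦ B
    B ↦ C
    C ↦ AB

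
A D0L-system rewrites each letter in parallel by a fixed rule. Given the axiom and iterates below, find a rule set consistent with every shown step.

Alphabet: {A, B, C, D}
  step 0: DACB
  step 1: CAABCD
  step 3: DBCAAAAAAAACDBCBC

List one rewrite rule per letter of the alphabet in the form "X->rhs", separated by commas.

  step 0 ⇒ step 1: DACB ⇒ C·AA·BC·D
    A ↦ AA
    B ↦ D
    C ↦ BC
    D ↦ C

A->AA, B->D, C->BC, D->C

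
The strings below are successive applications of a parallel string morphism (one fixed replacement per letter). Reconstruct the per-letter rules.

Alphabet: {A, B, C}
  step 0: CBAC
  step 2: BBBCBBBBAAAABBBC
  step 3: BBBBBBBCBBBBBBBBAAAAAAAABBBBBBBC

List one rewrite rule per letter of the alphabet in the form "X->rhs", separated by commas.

  step 2 ⇒ step 3: BBBCBBBBAAAABBBC ⇒ BB·BB·BB·BC·BB·BB·BB·BB·AA·AA·AA·AA·BB·BB·BB·BC
    A ↦ AA
    B ↦ BB
    C ↦ BC

A->AA, B->BB, C->BC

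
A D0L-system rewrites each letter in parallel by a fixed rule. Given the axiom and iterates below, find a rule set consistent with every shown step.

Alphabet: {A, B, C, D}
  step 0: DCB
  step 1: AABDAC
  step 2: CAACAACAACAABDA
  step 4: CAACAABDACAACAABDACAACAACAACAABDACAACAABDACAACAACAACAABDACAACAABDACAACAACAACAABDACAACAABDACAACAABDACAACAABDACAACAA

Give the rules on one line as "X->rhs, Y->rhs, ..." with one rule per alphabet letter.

  step 1 ⇒ step 2: AABDAC ⇒ CAA·CAA·C·AA·CAA·BDA
    A ↦ CAA
    B ↦ C
    C ↦ BDA
    D ↦ AA

A->CAA, B->C, C->BDA, D->AA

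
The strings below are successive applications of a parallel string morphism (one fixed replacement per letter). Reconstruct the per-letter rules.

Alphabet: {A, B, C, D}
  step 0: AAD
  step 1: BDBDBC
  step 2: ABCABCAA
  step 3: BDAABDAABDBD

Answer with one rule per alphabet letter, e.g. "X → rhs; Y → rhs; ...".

  step 2 ⇒ step 3: ABCABCAA ⇒ BD·A·A·BD·A·A·BD·BD
    A ↦ BD
    B ↦ A
    C ↦ A
  step 0 ⇒ step 1: AAD ⇒ BD·BD·BC
    D ↦ BC

A->BD, B->A, C->A, D->BC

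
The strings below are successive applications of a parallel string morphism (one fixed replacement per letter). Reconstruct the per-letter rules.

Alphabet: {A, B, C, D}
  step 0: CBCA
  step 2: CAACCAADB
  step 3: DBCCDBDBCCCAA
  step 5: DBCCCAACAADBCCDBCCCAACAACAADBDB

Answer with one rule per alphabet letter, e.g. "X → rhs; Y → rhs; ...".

A->C, B->A, C->DB, D->CA

  step 2 ⇒ step 3: CAACCAADB ⇒ DB·C·C·DB·DB·C·C·CA·A
    A ↦ C
    B ↦ A
    C ↦ DB
    D ↦ CA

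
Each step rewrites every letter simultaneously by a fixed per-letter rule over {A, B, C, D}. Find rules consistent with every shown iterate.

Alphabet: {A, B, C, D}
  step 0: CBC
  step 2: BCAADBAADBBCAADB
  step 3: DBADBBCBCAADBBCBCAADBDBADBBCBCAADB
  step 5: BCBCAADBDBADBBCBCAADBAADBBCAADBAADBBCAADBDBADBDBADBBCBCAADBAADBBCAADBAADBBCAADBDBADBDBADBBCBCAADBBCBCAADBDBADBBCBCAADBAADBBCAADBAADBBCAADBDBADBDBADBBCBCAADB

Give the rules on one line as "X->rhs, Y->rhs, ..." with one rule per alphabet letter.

A->BC, B->DB, C->ADB, D->AA

  step 2 ⇒ step 3: BCAADBAADBBCAADB ⇒ DB·ADB·BC·BC·AA·DB·BC·BC·AA·DB·DB·ADB·BC·BC·AA·DB
    A ↦ BC
    B ↦ DB
    C ↦ ADB
    D ↦ AA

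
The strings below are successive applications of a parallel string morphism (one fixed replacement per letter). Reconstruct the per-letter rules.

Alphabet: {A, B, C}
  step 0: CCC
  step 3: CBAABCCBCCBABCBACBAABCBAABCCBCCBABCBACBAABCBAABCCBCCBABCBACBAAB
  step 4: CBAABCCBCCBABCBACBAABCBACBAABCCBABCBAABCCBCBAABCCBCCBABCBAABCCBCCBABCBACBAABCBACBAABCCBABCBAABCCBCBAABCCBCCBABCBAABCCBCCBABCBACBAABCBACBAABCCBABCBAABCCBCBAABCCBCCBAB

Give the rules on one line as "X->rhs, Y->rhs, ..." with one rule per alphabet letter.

  step 3 ⇒ step 4: CBAABCCBCCBABCBACBAABCBAABCCBCCBABCBACBAABCBAABCCBCCBABCBACBAAB ⇒ CBA·AB·CCB·CCB·AB·CBA·CBA·AB·CBA·CBA·AB·CCB·AB·CBA·AB·CCB·CBA·AB·CCB·CCB·AB·CBA·AB·CCB·CCB·AB·CBA·CBA·AB·CBA·CBA·AB·CCB·AB·CBA·AB·CCB·CBA·AB·CCB·CCB·AB·CBA·AB·CCB·CCB·AB·CBA·CBA·AB·CBA·CBA·AB·CCB·AB·CBA·AB·CCB·CBA·AB·CCB·CCB·AB
    A ↦ CCB
    B ↦ AB
    C ↦ CBA

A->CCB, B->AB, C->CBA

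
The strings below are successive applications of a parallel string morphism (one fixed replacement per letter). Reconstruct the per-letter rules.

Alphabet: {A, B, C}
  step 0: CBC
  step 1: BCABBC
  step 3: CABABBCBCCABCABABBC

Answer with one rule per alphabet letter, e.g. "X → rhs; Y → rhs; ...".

  step 0 ⇒ step 1: CBC ⇒ BC·AB·BC
    B ↦ AB
    C ↦ BC
    A ↦ C  (constrained at step 1)

A->C, B->AB, C->BC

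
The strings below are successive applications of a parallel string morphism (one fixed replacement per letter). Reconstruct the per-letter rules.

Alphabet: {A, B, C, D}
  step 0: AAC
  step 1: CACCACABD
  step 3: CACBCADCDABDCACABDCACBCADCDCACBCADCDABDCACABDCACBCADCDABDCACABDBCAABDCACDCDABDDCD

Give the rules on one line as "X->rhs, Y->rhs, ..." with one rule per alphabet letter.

  step 0 ⇒ step 1: AAC ⇒ CAC·CAC·ABD
    A ↦ CAC
    C ↦ ABD
    B ↦ BCA  (constrained at step 1)
    D ↦ DCD  (constrained at step 1)

A->CAC, B->BCA, C->ABD, D->DCD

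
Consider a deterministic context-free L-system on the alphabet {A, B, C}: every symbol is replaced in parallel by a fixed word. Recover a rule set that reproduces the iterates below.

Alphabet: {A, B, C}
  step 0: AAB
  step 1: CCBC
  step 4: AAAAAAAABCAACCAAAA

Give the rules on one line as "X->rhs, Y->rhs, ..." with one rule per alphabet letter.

A->C, B->BC, C->AA

  step 0 ⇒ step 1: AAB ⇒ C·C·BC
    A ↦ C
    B ↦ BC
    C ↦ AA  (constrained at step 1)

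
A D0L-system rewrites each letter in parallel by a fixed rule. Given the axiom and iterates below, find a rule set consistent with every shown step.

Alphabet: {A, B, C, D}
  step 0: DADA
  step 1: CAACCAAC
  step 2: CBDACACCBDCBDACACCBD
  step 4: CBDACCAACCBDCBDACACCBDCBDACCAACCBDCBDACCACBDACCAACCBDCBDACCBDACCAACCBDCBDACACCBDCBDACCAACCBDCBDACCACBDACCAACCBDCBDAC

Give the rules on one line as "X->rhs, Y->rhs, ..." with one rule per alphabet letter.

  step 1 ⇒ step 2: CAACCAAC ⇒ CBD·AC·AC·CBD·CBD·AC·AC·CBD
    A ↦ AC
    C ↦ CBD
    B ↦ AC  (constrained at step 2)
  step 0 ⇒ step 1: DADA ⇒ CA·AC·CA·AC
    D ↦ CA

A->AC, B->AC, C->CBD, D->CA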